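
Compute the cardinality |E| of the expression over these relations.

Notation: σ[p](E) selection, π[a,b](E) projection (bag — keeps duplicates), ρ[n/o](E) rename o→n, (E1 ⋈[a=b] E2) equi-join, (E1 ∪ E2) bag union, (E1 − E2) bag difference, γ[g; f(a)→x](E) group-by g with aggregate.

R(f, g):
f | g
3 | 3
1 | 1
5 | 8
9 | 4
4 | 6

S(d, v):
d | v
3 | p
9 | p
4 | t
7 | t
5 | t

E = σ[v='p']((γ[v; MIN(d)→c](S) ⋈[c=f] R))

Subexpression sizes:
  S → 5
  γ[v; MIN(d)→c](S) → 2
  R → 5
  (γ[v; MIN(d)→c](S) ⋈[c=f] R) → 2
  σ[v='p']((γ[v; MIN(d)→c](S) ⋈[c=f] R)) → 1

|E| = 1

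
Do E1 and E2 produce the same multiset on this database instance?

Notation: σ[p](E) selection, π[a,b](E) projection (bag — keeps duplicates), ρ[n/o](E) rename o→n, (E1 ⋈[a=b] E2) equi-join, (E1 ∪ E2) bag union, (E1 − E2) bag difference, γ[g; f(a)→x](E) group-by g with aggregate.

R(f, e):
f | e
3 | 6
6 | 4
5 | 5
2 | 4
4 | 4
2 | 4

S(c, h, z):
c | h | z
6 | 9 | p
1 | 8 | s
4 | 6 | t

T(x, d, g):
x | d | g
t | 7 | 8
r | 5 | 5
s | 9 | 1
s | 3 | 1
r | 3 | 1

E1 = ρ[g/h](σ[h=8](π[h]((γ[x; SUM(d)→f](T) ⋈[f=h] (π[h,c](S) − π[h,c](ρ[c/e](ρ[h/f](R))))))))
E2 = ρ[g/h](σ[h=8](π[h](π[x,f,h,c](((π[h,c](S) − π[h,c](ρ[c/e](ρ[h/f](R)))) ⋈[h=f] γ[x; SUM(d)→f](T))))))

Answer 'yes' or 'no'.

E1 per-node cardinality:
  T → 5
  γ[x; SUM(d)→f](T) → 3
  S → 3
  π[h,c](S) → 3
  R → 6
  ρ[h/f](R) → 6
  ρ[c/e](ρ[h/f](R)) → 6
  π[h,c](ρ[c/e](ρ[h/f](R))) → 6
  (π[h,c](S) − π[h,c](ρ[c/e](ρ[h/f](R)))) → 2
  (γ[x; SUM(d)→f](T) ⋈[f=h] (π[h,c](S) − π[h,c](ρ[c/e](ρ[h/f](R))))) → 1
  π[h]((γ[x; SUM(d)→f](T) ⋈[f=h] (π[h,c](S) − π[h,c](ρ[c/e](ρ[h/f](R)))))) → 1
  σ[h=8](π[h]((γ[x; SUM(d)→f](T) ⋈[f=h] (π[h,c](S) − π[h,c](ρ[c/e](ρ[h/f](R))))))) → 1
  ρ[g/h](σ[h=8](π[h]((γ[x; SUM(d)→f](T) ⋈[f=h] (π[h,c](S) − π[h,c](ρ[c/e](ρ[h/f](R)))))))) → 1
E2 per-node cardinality:
  S → 3
  π[h,c](S) → 3
  R → 6
  ρ[h/f](R) → 6
  ρ[c/e](ρ[h/f](R)) → 6
  π[h,c](ρ[c/e](ρ[h/f](R))) → 6
  (π[h,c](S) − π[h,c](ρ[c/e](ρ[h/f](R)))) → 2
  T → 5
  γ[x; SUM(d)→f](T) → 3
  ((π[h,c](S) − π[h,c](ρ[c/e](ρ[h/f](R)))) ⋈[h=f] γ[x; SUM(d)→f](T)) → 1
  π[x,f,h,c](((π[h,c](S) − π[h,c](ρ[c/e](ρ[h/f](R)))) ⋈[h=f] γ[x; SUM(d)→f](T))) → 1
  π[h](π[x,f,h,c](((π[h,c](S) − π[h,c](ρ[c/e](ρ[h/f](R)))) ⋈[h=f] γ[x; SUM(d)→f](T)))) → 1
  σ[h=8](π[h](π[x,f,h,c](((π[h,c](S) − π[h,c](ρ[c/e](ρ[h/f](R)))) ⋈[h=f] γ[x; SUM(d)→f](T))))) → 1
  ρ[g/h](σ[h=8](π[h](π[x,f,h,c](((π[h,c](S) − π[h,c](ρ[c/e](ρ[h/f](R)))) ⋈[h=f] γ[x; SUM(d)→f](T)))))) → 1

E1 and E2 produce the same multiset:
g
8

yes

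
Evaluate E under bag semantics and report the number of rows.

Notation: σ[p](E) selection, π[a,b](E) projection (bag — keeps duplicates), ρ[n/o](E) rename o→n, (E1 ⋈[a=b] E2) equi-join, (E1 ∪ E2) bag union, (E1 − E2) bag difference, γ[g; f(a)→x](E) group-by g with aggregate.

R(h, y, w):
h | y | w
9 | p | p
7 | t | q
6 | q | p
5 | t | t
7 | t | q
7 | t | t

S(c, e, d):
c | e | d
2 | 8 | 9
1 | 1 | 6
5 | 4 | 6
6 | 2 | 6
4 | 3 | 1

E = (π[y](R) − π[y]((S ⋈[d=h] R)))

Subexpression sizes:
  R → 6
  π[y](R) → 6
  S → 5
  R → 6
  (S ⋈[d=h] R) → 4
  π[y]((S ⋈[d=h] R)) → 4
  (π[y](R) − π[y]((S ⋈[d=h] R))) → 4

|E| = 4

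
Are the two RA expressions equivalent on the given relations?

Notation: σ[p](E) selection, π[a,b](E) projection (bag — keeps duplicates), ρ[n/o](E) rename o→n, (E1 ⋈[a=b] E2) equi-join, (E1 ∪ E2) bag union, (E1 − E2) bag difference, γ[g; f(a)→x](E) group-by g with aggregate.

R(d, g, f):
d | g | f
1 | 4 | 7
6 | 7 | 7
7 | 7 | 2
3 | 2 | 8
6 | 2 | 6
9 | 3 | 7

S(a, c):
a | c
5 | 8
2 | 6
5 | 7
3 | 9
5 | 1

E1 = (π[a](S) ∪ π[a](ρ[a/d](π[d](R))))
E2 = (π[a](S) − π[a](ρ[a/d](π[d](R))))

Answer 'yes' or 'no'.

E1 row counts bottom-up:
  S → 5
  π[a](S) → 5
  R → 6
  π[d](R) → 6
  ρ[a/d](π[d](R)) → 6
  π[a](ρ[a/d](π[d](R))) → 6
  (π[a](S) ∪ π[a](ρ[a/d](π[d](R)))) → 11
E2 row counts bottom-up:
  S → 5
  π[a](S) → 5
  R → 6
  π[d](R) → 6
  ρ[a/d](π[d](R)) → 6
  π[a](ρ[a/d](π[d](R))) → 6
  (π[a](S) − π[a](ρ[a/d](π[d](R)))) → 4

E1 result:
a
1
2
3
3
5
5
5
6
6
7
9
E2 result:
a
2
5
5
5
Witness: (6,) appears 2× in E1 but 0× in E2.

no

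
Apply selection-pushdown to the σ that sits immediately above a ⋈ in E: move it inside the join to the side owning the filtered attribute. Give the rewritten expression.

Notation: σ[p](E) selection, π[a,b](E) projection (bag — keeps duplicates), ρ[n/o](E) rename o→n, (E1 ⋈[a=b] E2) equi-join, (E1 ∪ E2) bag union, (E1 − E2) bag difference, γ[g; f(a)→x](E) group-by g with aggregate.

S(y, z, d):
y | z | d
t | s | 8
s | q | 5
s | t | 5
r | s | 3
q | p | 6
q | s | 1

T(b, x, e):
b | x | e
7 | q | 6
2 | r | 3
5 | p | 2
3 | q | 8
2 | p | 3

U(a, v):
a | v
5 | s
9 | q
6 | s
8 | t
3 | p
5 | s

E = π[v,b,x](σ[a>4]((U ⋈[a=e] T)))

σ filters on a, owned by the left side.
E' = π[v,b,x]((σ[a>4](U) ⋈[a=e] T))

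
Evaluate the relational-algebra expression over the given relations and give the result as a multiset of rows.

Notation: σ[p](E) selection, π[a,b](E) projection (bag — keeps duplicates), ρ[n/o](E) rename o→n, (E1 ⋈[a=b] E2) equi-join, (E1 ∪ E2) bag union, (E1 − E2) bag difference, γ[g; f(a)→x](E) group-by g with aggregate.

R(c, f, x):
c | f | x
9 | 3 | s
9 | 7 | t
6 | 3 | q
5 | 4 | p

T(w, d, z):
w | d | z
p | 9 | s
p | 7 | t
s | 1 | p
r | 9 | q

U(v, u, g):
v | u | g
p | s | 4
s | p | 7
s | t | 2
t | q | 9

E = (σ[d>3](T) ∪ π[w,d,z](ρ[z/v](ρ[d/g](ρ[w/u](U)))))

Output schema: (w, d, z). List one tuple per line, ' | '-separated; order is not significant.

Subexpression sizes:
  T → 4
  σ[d>3](T) → 3
  U → 4
  ρ[w/u](U) → 4
  ρ[d/g](ρ[w/u](U)) → 4
  ρ[z/v](ρ[d/g](ρ[w/u](U))) → 4
  π[w,d,z](ρ[z/v](ρ[d/g](ρ[w/u](U)))) → 4
  (σ[d>3](T) ∪ π[w,d,z](ρ[z/v](ρ[d/g](ρ[w/u](U))))) → 7

== RESULT ==
w | d | z
p | 7 | s
p | 7 | t
p | 9 | s
q | 9 | t
r | 9 | q
s | 4 | p
t | 2 | s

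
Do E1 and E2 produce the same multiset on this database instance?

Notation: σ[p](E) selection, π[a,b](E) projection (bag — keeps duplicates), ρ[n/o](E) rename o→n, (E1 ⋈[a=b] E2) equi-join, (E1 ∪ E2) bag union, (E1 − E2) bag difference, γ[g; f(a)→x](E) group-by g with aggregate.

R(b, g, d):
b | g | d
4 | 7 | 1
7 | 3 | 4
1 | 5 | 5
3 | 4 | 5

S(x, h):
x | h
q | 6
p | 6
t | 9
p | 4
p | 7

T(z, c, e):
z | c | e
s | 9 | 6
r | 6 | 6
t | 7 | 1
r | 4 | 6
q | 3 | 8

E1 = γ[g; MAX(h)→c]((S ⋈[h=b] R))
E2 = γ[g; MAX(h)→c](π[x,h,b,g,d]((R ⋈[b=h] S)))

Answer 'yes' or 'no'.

E1 row counts bottom-up:
  S → 5
  R → 4
  (S ⋈[h=b] R) → 2
  γ[g; MAX(h)→c]((S ⋈[h=b] R)) → 2
E2 row counts bottom-up:
  R → 4
  S → 5
  (R ⋈[b=h] S) → 2
  π[x,h,b,g,d]((R ⋈[b=h] S)) → 2
  γ[g; MAX(h)→c](π[x,h,b,g,d]((R ⋈[b=h] S))) → 2

E1 and E2 produce the same multiset:
g | c
3 | 7
7 | 4

yes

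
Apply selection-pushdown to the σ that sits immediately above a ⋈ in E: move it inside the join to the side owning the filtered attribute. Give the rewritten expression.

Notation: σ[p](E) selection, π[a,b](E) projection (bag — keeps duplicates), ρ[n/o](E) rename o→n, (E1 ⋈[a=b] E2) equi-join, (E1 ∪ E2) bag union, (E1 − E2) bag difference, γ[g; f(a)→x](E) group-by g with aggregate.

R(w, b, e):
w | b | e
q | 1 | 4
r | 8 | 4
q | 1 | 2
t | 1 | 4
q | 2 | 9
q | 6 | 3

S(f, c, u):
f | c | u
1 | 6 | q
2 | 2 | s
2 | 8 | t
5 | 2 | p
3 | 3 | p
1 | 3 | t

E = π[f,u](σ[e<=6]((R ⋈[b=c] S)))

σ filters on e, owned by the left side.
E' = π[f,u]((σ[e<=6](R) ⋈[b=c] S))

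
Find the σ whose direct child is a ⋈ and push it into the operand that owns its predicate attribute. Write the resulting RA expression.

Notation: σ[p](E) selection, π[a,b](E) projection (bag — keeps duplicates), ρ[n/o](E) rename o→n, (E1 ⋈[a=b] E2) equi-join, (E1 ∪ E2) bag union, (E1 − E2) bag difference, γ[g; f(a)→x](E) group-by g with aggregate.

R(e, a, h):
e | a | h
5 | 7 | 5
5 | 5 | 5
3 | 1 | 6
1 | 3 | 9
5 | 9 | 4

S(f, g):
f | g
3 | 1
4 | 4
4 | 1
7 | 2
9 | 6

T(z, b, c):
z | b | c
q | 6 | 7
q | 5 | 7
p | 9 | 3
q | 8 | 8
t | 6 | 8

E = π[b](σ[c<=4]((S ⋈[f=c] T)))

σ filters on c, owned by the right side.
E' = π[b]((S ⋈[f=c] σ[c<=4](T)))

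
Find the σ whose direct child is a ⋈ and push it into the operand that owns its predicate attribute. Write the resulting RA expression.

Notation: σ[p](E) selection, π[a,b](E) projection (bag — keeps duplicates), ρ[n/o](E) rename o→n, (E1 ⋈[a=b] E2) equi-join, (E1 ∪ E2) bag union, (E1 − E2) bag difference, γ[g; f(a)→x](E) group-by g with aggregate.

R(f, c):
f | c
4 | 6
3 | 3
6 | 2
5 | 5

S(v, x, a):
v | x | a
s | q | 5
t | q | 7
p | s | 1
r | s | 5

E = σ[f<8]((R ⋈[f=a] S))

σ filters on f, owned by the left side.
E' = (σ[f<8](R) ⋈[f=a] S)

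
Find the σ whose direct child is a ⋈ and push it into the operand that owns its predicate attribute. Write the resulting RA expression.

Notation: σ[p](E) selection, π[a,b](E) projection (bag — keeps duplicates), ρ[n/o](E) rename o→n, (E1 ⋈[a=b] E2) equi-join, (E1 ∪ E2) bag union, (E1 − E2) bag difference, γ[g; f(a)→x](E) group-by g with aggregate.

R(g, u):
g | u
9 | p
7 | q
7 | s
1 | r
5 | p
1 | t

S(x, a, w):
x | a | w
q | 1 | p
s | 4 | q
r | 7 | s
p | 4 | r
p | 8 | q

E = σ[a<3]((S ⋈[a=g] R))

σ filters on a, owned by the left side.
E' = (σ[a<3](S) ⋈[a=g] R)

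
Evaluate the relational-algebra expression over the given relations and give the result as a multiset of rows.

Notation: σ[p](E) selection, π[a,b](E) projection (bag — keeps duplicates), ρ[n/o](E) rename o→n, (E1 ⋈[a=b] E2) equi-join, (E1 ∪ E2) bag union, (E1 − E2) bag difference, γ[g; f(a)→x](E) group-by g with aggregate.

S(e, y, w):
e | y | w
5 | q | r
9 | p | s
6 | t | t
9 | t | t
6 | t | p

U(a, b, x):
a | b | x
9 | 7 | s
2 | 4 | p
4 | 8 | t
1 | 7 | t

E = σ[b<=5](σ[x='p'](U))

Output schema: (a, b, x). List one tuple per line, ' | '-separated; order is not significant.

Row counts bottom-up:
  U → 4
  σ[x='p'](U) → 1
  σ[b<=5](σ[x='p'](U)) → 1

== RESULT ==
a | b | x
2 | 4 | p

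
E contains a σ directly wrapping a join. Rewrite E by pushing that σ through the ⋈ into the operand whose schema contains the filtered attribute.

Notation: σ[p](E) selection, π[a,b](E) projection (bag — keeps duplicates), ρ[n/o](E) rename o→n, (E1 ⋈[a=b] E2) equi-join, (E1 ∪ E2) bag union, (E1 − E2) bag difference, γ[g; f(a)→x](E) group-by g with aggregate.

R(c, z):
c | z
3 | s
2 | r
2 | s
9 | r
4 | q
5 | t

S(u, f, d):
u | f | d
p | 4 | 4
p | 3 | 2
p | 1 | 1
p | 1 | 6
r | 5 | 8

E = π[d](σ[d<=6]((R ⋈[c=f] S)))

σ filters on d, owned by the right side.
E' = π[d]((R ⋈[c=f] σ[d<=6](S)))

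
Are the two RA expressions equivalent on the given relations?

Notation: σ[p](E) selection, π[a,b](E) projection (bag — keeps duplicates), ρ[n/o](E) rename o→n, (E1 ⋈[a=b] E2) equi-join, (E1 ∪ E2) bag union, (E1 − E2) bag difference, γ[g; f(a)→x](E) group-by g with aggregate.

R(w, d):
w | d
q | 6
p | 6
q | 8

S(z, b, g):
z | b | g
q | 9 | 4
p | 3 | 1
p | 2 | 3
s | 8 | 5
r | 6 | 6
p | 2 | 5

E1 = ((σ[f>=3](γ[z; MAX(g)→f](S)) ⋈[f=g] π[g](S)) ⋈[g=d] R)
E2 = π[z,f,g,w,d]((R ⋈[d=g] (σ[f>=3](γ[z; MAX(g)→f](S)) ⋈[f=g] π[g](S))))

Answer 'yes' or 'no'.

E1 stepwise |·|:
  S → 6
  γ[z; MAX(g)→f](S) → 4
  σ[f>=3](γ[z; MAX(g)→f](S)) → 4
  S → 6
  π[g](S) → 6
  (σ[f>=3](γ[z; MAX(g)→f](S)) ⋈[f=g] π[g](S)) → 6
  R → 3
  ((σ[f>=3](γ[z; MAX(g)→f](S)) ⋈[f=g] π[g](S)) ⋈[g=d] R) → 2
E2 stepwise |·|:
  R → 3
  S → 6
  γ[z; MAX(g)→f](S) → 4
  σ[f>=3](γ[z; MAX(g)→f](S)) → 4
  S → 6
  π[g](S) → 6
  (σ[f>=3](γ[z; MAX(g)→f](S)) ⋈[f=g] π[g](S)) → 6
  (R ⋈[d=g] (σ[f>=3](γ[z; MAX(g)→f](S)) ⋈[f=g] π[g](S))) → 2
  π[z,f,g,w,d]((R ⋈[d=g] (σ[f>=3](γ[z; MAX(g)→f](S)) ⋈[f=g] π[g](S)))) → 2

E1 and E2 produce the same multiset:
z | f | g | w | d
r | 6 | 6 | p | 6
r | 6 | 6 | q | 6

yes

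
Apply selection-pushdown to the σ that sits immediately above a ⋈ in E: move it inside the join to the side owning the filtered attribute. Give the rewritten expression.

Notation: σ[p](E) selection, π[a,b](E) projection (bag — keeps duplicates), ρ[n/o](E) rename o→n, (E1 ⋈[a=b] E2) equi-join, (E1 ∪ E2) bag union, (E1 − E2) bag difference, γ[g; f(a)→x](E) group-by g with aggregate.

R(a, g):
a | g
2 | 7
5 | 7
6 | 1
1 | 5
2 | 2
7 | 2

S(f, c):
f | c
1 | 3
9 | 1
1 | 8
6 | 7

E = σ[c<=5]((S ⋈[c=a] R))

σ filters on c, owned by the left side.
E' = (σ[c<=5](S) ⋈[c=a] R)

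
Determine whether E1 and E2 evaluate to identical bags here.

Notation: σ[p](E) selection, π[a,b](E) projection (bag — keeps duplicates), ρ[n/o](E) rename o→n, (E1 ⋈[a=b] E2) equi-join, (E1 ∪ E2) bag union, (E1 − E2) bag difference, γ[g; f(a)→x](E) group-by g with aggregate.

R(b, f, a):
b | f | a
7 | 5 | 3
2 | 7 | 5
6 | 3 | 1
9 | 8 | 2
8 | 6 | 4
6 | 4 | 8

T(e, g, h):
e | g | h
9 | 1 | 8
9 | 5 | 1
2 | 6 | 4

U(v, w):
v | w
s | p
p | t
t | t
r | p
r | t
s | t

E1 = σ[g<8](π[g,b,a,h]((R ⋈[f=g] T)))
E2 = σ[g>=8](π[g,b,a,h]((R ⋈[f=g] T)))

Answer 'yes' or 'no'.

E1 per-node cardinality:
  R → 6
  T → 3
  (R ⋈[f=g] T) → 2
  π[g,b,a,h]((R ⋈[f=g] T)) → 2
  σ[g<8](π[g,b,a,h]((R ⋈[f=g] T))) → 2
E2 per-node cardinality:
  R → 6
  T → 3
  (R ⋈[f=g] T) → 2
  π[g,b,a,h]((R ⋈[f=g] T)) → 2
  σ[g>=8](π[g,b,a,h]((R ⋈[f=g] T))) → 0

E1 result:
g | b | a | h
5 | 7 | 3 | 1
6 | 8 | 4 | 4
E2 result:
g | b | a | h
(0 rows)
Witness: (5, 7, 3, 1) appears 1× in E1 but 0× in E2.

no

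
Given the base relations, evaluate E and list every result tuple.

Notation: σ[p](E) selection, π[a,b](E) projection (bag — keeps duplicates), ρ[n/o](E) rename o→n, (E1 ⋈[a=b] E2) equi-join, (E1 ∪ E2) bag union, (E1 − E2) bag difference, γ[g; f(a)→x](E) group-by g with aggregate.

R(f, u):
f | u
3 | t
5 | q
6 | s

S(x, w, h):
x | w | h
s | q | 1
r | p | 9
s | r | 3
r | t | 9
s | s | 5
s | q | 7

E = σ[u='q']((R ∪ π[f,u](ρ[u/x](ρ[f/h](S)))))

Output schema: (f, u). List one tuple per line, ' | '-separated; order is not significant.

Subexpression sizes:
  R → 3
  S → 6
  ρ[f/h](S) → 6
  ρ[u/x](ρ[f/h](S)) → 6
  π[f,u](ρ[u/x](ρ[f/h](S))) → 6
  (R ∪ π[f,u](ρ[u/x](ρ[f/h](S)))) → 9
  σ[u='q']((R ∪ π[f,u](ρ[u/x](ρ[f/h](S))))) → 1

== RESULT ==
f | u
5 | q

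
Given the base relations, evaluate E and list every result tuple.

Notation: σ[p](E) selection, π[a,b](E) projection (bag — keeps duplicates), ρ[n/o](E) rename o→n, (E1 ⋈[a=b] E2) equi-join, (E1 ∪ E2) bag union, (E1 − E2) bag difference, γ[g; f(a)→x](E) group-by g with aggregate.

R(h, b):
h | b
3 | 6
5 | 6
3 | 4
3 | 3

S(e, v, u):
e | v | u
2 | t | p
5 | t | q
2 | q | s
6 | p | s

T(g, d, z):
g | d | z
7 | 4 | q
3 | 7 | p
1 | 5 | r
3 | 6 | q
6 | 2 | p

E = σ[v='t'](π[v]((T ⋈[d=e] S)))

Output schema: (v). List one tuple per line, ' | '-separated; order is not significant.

Stepwise |·|:
  T → 5
  S → 4
  (T ⋈[d=e] S) → 4
  π[v]((T ⋈[d=e] S)) → 4
  σ[v='t'](π[v]((T ⋈[d=e] S))) → 2

== RESULT ==
v
t
t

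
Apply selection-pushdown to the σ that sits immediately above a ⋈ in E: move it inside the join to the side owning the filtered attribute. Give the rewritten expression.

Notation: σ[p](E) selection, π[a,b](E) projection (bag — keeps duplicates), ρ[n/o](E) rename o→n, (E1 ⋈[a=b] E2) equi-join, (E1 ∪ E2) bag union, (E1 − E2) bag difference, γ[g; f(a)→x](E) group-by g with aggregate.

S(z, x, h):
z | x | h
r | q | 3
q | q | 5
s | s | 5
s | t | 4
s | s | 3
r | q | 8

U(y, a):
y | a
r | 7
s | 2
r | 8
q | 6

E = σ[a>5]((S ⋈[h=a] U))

σ filters on a, owned by the right side.
E' = (S ⋈[h=a] σ[a>5](U))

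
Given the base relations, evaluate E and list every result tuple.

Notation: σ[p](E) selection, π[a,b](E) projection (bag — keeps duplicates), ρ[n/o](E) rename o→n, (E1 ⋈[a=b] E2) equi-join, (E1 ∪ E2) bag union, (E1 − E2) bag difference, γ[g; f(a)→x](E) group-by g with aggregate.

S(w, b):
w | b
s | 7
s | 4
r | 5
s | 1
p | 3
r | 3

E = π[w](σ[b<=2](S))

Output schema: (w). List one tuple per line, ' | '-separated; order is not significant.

Stepwise |·|:
  S → 6
  σ[b<=2](S) → 1
  π[w](σ[b<=2](S)) → 1

== RESULT ==
w
s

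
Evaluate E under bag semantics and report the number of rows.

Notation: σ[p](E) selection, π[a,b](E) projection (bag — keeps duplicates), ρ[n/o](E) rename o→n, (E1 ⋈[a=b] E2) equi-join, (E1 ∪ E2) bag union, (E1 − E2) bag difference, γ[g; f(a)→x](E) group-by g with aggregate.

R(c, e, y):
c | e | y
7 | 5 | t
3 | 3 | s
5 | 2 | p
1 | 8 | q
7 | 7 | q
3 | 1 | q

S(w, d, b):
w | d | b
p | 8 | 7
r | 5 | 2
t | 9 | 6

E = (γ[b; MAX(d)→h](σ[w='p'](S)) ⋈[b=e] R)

Stepwise |·|:
  S → 3
  σ[w='p'](S) → 1
  γ[b; MAX(d)→h](σ[w='p'](S)) → 1
  R → 6
  (γ[b; MAX(d)→h](σ[w='p'](S)) ⋈[b=e] R) → 1

|E| = 1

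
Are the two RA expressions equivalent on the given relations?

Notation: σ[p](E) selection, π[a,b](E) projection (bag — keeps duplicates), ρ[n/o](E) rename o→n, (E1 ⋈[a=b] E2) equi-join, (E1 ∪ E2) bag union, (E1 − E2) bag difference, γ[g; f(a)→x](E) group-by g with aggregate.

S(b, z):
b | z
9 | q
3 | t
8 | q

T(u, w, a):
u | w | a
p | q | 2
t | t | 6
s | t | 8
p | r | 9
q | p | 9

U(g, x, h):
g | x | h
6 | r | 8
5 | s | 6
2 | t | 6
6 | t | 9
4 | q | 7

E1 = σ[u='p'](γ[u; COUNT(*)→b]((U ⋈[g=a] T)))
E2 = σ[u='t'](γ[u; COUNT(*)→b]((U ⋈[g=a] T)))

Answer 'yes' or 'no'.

E1 stepwise |·|:
  U → 5
  T → 5
  (U ⋈[g=a] T) → 3
  γ[u; COUNT(*)→b]((U ⋈[g=a] T)) → 2
  σ[u='p'](γ[u; COUNT(*)→b]((U ⋈[g=a] T))) → 1
E2 stepwise |·|:
  U → 5
  T → 5
  (U ⋈[g=a] T) → 3
  γ[u; COUNT(*)→b]((U ⋈[g=a] T)) → 2
  σ[u='t'](γ[u; COUNT(*)→b]((U ⋈[g=a] T))) → 1

E1 result:
u | b
p | 1
E2 result:
u | b
t | 2
Witness: ('p', 1) appears 1× in E1 but 0× in E2.

no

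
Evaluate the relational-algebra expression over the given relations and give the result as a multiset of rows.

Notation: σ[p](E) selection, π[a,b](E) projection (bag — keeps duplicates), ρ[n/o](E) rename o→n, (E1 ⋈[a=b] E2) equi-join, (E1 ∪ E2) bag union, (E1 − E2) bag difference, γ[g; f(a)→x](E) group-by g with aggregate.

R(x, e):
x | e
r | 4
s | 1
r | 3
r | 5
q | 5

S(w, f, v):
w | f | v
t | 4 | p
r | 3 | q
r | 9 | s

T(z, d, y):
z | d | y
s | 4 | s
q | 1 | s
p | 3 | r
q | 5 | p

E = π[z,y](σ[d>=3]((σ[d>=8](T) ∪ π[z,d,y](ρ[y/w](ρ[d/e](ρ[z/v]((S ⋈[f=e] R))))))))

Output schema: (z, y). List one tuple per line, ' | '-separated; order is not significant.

Stepwise |·|:
  T → 4
  σ[d>=8](T) → 0
  S → 3
  R → 5
  (S ⋈[f=e] R) → 2
  ρ[z/v]((S ⋈[f=e] R)) → 2
  ρ[d/e](ρ[z/v]((S ⋈[f=e] R))) → 2
  ρ[y/w](ρ[d/e](ρ[z/v]((S ⋈[f=e] R)))) → 2
  π[z,d,y](ρ[y/w](ρ[d/e](ρ[z/v]((S ⋈[f=e] R))))) → 2
  (σ[d>=8](T) ∪ π[z,d,y](ρ[y/w](ρ[d/e](ρ[z/v]((S ⋈[f=e] R)))))) → 2
  σ[d>=3]((σ[d>=8](T) ∪ π[z,d,y](ρ[y/w](ρ[d/e](ρ[z/v]((S ⋈[f=e] R))))))) → 2
  π[z,y](σ[d>=3]((σ[d>=8](T) ∪ π[z,d,y](ρ[y/w](ρ[d/e](ρ[z/v]((S ⋈[f=e] R)))))))) → 2

== RESULT ==
z | y
p | t
q | r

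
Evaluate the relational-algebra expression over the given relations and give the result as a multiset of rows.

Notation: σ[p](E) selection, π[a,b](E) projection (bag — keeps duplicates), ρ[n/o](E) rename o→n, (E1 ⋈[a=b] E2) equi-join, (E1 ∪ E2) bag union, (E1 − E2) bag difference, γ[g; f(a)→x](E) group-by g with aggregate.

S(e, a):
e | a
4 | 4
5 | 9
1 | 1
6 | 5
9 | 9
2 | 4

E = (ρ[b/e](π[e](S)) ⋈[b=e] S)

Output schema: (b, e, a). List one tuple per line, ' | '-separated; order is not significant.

Subexpression sizes:
  S → 6
  π[e](S) → 6
  ρ[b/e](π[e](S)) → 6
  S → 6
  (ρ[b/e](π[e](S)) ⋈[b=e] S) → 6

== RESULT ==
b | e | a
1 | 1 | 1
2 | 2 | 4
4 | 4 | 4
5 | 5 | 9
6 | 6 | 5
9 | 9 | 9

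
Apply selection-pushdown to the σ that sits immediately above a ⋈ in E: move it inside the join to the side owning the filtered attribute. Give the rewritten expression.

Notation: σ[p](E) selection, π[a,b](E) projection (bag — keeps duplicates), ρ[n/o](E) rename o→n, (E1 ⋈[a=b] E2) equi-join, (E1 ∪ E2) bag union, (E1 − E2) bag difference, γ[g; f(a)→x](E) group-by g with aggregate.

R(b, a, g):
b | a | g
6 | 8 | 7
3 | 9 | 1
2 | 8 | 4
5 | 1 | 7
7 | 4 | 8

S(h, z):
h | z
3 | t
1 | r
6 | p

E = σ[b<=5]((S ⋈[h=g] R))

σ filters on b, owned by the right side.
E' = (S ⋈[h=g] σ[b<=5](R))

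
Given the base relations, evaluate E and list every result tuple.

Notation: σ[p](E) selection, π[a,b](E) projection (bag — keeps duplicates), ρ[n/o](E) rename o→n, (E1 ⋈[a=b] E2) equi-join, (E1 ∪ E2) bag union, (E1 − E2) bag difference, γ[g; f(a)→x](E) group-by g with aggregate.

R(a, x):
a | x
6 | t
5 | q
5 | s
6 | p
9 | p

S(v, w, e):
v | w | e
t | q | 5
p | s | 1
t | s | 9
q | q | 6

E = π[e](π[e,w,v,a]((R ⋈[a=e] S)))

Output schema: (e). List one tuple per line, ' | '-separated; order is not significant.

Per-node cardinality:
  R → 5
  S → 4
  (R ⋈[a=e] S) → 5
  π[e,w,v,a]((R ⋈[a=e] S)) → 5
  π[e](π[e,w,v,a]((R ⋈[a=e] S))) → 5

== RESULT ==
e
5
5
6
6
9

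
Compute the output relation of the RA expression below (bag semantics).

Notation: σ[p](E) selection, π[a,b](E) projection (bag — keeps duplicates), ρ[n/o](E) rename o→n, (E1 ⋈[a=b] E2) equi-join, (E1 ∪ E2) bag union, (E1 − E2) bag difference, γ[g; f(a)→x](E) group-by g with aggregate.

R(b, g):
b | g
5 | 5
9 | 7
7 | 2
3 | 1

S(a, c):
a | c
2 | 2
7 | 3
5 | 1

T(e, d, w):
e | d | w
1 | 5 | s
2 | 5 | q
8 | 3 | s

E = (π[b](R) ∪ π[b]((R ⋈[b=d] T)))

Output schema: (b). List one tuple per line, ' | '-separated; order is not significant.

Subexpression sizes:
  R → 4
  π[b](R) → 4
  R → 4
  T → 3
  (R ⋈[b=d] T) → 3
  π[b]((R ⋈[b=d] T)) → 3
  (π[b](R) ∪ π[b]((R ⋈[b=d] T))) → 7

== RESULT ==
b
3
3
5
5
5
7
9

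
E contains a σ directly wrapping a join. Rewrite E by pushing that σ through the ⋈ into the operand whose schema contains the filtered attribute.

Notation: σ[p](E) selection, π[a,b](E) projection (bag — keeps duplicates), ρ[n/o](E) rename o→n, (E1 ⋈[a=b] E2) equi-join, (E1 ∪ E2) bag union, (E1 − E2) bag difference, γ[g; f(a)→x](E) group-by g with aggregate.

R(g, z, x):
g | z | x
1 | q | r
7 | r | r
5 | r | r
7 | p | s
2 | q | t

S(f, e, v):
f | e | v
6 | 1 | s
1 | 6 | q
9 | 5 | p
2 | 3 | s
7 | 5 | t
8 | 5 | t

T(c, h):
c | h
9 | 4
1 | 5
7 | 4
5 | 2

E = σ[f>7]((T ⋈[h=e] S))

σ filters on f, owned by the right side.
E' = (T ⋈[h=e] σ[f>7](S))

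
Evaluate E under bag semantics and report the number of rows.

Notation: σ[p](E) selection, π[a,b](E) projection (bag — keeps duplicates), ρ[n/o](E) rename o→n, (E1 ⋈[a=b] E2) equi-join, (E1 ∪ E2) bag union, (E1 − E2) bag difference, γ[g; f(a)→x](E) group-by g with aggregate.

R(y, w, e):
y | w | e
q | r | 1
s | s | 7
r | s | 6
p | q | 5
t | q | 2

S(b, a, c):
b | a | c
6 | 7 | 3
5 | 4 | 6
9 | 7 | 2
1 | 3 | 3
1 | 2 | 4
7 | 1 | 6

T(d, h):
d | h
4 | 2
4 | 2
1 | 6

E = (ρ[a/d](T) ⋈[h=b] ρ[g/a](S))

Stepwise |·|:
  T → 3
  ρ[a/d](T) → 3
  S → 6
  ρ[g/a](S) → 6
  (ρ[a/d](T) ⋈[h=b] ρ[g/a](S)) → 1

|E| = 1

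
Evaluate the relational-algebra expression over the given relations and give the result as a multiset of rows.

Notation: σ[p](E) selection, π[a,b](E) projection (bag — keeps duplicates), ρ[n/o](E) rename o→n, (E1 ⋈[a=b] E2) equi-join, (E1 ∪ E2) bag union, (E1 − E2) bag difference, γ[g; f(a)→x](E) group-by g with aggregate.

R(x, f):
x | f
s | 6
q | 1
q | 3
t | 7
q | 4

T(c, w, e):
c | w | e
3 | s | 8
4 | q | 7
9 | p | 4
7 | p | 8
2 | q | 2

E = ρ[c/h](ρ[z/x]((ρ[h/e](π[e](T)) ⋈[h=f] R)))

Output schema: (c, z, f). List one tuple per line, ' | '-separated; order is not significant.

Row counts bottom-up:
  T → 5
  π[e](T) → 5
  ρ[h/e](π[e](T)) → 5
  R → 5
  (ρ[h/e](π[e](T)) ⋈[h=f] R) → 2
  ρ[z/x]((ρ[h/e](π[e](T)) ⋈[h=f] R)) → 2
  ρ[c/h](ρ[z/x]((ρ[h/e](π[e](T)) ⋈[h=f] R))) → 2

== RESULT ==
c | z | f
4 | q | 4
7 | t | 7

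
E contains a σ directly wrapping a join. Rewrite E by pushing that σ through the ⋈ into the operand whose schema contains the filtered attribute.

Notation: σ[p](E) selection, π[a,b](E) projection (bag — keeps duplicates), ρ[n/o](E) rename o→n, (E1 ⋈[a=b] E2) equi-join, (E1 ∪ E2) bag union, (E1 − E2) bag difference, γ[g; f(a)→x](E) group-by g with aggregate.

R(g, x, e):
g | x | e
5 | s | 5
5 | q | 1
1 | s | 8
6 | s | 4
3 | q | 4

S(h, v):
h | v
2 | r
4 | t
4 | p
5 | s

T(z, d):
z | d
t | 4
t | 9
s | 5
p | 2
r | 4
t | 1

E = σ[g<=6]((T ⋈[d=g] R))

σ filters on g, owned by the right side.
E' = (T ⋈[d=g] σ[g<=6](R))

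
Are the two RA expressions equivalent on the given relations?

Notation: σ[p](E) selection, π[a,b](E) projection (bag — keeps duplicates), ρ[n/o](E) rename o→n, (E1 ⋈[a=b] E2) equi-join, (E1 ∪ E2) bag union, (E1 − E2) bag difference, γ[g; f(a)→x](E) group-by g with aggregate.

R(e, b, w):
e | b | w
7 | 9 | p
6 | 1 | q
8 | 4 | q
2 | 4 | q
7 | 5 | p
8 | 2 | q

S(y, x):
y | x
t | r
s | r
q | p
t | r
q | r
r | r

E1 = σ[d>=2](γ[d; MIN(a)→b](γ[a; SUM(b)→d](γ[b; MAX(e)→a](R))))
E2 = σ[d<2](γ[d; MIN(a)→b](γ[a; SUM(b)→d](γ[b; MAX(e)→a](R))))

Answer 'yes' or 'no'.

E1 subexpression sizes:
  R → 6
  γ[b; MAX(e)→a](R) → 5
  γ[a; SUM(b)→d](γ[b; MAX(e)→a](R)) → 3
  γ[d; MIN(a)→b](γ[a; SUM(b)→d](γ[b; MAX(e)→a](R))) → 3
  σ[d>=2](γ[d; MIN(a)→b](γ[a; SUM(b)→d](γ[b; MAX(e)→a](R)))) → 2
E2 subexpression sizes:
  R → 6
  γ[b; MAX(e)→a](R) → 5
  γ[a; SUM(b)→d](γ[b; MAX(e)→a](R)) → 3
  γ[d; MIN(a)→b](γ[a; SUM(b)→d](γ[b; MAX(e)→a](R))) → 3
  σ[d<2](γ[d; MIN(a)→b](γ[a; SUM(b)→d](γ[b; MAX(e)→a](R)))) → 1

E1 result:
d | b
6 | 8
14 | 7
E2 result:
d | b
1 | 6
Witness: (14, 7) appears 1× in E1 but 0× in E2.

no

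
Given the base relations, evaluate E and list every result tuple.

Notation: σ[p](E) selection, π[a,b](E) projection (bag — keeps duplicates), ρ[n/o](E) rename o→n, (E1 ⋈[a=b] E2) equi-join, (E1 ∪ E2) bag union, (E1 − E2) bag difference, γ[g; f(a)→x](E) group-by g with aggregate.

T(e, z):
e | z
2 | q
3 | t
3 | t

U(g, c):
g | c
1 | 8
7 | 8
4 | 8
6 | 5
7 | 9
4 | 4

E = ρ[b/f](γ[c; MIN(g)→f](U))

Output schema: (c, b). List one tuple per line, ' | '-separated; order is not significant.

Per-node cardinality:
  U → 6
  γ[c; MIN(g)→f](U) → 4
  ρ[b/f](γ[c; MIN(g)→f](U)) → 4

== RESULT ==
c | b
4 | 4
5 | 6
8 | 1
9 | 7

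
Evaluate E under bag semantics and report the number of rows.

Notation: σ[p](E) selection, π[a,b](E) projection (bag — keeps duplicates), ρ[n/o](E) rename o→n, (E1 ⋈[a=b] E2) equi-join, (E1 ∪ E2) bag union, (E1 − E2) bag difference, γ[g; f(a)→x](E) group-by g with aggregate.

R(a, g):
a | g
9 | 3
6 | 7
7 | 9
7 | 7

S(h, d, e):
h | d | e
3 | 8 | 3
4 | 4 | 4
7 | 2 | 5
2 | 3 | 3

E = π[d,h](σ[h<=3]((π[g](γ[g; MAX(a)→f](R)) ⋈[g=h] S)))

Stepwise |·|:
  R → 4
  γ[g; MAX(a)→f](R) → 3
  π[g](γ[g; MAX(a)→f](R)) → 3
  S → 4
  (π[g](γ[g; MAX(a)→f](R)) ⋈[g=h] S) → 2
  σ[h<=3]((π[g](γ[g; MAX(a)→f](R)) ⋈[g=h] S)) → 1
  π[d,h](σ[h<=3]((π[g](γ[g; MAX(a)→f](R)) ⋈[g=h] S))) → 1

|E| = 1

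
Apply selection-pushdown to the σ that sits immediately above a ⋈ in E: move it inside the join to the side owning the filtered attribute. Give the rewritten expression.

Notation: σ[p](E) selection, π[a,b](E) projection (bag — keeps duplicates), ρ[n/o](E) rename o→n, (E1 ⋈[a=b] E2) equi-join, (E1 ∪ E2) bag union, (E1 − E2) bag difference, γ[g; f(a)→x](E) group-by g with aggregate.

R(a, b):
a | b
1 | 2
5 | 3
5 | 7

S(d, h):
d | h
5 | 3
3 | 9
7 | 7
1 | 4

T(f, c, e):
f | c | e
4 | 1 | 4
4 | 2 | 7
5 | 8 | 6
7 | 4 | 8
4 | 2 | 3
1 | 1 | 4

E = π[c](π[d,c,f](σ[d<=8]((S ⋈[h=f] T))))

σ filters on d, owned by the left side.
E' = π[c](π[d,c,f]((σ[d<=8](S) ⋈[h=f] T)))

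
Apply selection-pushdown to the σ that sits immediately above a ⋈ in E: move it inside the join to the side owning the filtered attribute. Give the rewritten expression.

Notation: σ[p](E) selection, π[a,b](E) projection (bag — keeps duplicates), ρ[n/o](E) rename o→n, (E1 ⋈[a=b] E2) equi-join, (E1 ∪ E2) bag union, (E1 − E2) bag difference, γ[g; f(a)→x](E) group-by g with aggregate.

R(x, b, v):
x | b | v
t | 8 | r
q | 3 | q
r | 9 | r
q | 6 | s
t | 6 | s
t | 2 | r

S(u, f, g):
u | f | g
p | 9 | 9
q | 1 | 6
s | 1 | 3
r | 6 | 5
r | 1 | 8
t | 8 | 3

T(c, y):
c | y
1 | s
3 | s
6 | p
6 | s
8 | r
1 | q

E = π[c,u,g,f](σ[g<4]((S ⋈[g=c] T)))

σ filters on g, owned by the left side.
E' = π[c,u,g,f]((σ[g<4](S) ⋈[g=c] T))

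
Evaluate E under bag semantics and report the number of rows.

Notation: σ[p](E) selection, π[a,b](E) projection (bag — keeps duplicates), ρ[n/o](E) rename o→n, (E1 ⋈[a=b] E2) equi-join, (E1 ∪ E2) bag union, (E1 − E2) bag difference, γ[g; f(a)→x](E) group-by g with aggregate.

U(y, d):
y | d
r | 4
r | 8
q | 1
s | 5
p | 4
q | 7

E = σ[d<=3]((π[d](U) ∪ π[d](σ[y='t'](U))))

Subexpression sizes:
  U → 6
  π[d](U) → 6
  U → 6
  σ[y='t'](U) → 0
  π[d](σ[y='t'](U)) → 0
  (π[d](U) ∪ π[d](σ[y='t'](U))) → 6
  σ[d<=3]((π[d](U) ∪ π[d](σ[y='t'](U)))) → 1

|E| = 1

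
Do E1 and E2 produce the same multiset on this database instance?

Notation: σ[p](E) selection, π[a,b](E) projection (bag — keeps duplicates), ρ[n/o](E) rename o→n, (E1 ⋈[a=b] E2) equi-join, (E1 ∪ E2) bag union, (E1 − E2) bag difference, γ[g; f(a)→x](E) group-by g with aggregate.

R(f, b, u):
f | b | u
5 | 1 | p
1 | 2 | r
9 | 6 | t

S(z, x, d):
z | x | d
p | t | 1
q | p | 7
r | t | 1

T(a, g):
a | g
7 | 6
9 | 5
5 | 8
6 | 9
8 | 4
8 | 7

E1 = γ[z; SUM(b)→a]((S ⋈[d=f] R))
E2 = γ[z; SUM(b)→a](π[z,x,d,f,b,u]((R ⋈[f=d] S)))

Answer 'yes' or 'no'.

E1 row counts bottom-up:
  S → 3
  R → 3
  (S ⋈[d=f] R) → 2
  γ[z; SUM(b)→a]((S ⋈[d=f] R)) → 2
E2 row counts bottom-up:
  R → 3
  S → 3
  (R ⋈[f=d] S) → 2
  π[z,x,d,f,b,u]((R ⋈[f=d] S)) → 2
  γ[z; SUM(b)→a](π[z,x,d,f,b,u]((R ⋈[f=d] S))) → 2

E1 and E2 produce the same multiset:
z | a
p | 2
r | 2

yes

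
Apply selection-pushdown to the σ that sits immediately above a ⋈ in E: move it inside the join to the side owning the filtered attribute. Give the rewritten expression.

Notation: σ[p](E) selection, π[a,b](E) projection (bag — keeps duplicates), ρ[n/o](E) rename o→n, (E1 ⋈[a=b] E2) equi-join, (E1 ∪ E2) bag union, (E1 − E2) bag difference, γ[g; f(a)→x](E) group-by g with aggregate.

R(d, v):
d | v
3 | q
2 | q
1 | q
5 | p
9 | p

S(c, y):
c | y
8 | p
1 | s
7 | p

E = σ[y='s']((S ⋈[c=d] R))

σ filters on y, owned by the left side.
E' = (σ[y='s'](S) ⋈[c=d] R)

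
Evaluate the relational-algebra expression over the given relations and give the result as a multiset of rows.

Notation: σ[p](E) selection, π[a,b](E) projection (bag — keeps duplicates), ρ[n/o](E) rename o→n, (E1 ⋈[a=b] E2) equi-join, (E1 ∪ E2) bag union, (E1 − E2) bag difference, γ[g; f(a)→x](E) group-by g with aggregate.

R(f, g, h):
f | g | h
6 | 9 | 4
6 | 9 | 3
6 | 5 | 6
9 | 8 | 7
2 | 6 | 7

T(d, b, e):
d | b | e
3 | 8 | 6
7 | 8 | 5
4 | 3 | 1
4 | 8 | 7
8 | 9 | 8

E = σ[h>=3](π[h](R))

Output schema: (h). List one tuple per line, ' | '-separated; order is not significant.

Row counts bottom-up:
  R → 5
  π[h](R) → 5
  σ[h>=3](π[h](R)) → 5

== RESULT ==
h
3
4
6
7
7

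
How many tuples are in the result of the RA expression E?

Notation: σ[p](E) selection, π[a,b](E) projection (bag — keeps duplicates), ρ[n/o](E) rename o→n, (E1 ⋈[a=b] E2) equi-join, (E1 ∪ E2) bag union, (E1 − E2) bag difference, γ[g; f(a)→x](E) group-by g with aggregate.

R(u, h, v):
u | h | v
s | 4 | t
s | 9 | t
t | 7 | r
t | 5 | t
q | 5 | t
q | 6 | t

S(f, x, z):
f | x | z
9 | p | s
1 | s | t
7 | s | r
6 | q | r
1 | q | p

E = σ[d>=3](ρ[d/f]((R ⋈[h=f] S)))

Per-node cardinality:
  R → 6
  S → 5
  (R ⋈[h=f] S) → 3
  ρ[d/f]((R ⋈[h=f] S)) → 3
  σ[d>=3](ρ[d/f]((R ⋈[h=f] S))) → 3

|E| = 3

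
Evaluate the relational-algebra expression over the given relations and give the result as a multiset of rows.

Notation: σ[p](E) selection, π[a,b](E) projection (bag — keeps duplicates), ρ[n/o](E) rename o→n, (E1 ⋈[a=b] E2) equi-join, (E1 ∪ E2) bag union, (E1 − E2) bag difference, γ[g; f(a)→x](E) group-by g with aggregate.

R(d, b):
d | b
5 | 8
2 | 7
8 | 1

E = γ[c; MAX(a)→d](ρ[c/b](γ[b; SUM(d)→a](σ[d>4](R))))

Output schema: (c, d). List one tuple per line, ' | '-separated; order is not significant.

Stepwise |·|:
  R → 3
  σ[d>4](R) → 2
  γ[b; SUM(d)→a](σ[d>4](R)) → 2
  ρ[c/b](γ[b; SUM(d)→a](σ[d>4](R))) → 2
  γ[c; MAX(a)→d](ρ[c/b](γ[b; SUM(d)→a](σ[d>4](R)))) → 2

== RESULT ==
c | d
1 | 8
8 | 5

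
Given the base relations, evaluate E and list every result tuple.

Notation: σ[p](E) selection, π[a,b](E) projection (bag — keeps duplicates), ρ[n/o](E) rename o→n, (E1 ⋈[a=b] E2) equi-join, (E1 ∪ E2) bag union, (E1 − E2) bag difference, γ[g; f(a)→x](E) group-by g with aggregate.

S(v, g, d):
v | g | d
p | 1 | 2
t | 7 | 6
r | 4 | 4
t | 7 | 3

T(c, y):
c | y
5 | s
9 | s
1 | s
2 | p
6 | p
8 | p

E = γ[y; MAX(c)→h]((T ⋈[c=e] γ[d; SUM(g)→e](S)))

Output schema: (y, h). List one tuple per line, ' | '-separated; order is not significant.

Row counts bottom-up:
  T → 6
  S → 4
  γ[d; SUM(g)→e](S) → 4
  (T ⋈[c=e] γ[d; SUM(g)→e](S)) → 1
  γ[y; MAX(c)→h]((T ⋈[c=e] γ[d; SUM(g)→e](S))) → 1

== RESULT ==
y | h
s | 1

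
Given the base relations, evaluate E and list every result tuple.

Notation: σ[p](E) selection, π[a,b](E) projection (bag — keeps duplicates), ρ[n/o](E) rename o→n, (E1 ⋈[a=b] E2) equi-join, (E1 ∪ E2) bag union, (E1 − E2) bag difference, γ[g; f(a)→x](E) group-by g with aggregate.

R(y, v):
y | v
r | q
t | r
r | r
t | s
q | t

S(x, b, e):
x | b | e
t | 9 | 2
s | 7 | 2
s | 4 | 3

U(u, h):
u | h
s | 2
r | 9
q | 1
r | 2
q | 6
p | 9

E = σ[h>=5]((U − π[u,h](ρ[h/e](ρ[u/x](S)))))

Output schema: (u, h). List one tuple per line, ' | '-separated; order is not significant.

Subexpression sizes:
  U → 6
  S → 3
  ρ[u/x](S) → 3
  ρ[h/e](ρ[u/x](S)) → 3
  π[u,h](ρ[h/e](ρ[u/x](S))) → 3
  (U − π[u,h](ρ[h/e](ρ[u/x](S)))) → 5
  σ[h>=5]((U − π[u,h](ρ[h/e](ρ[u/x](S))))) → 3

== RESULT ==
u | h
p | 9
q | 6
r | 9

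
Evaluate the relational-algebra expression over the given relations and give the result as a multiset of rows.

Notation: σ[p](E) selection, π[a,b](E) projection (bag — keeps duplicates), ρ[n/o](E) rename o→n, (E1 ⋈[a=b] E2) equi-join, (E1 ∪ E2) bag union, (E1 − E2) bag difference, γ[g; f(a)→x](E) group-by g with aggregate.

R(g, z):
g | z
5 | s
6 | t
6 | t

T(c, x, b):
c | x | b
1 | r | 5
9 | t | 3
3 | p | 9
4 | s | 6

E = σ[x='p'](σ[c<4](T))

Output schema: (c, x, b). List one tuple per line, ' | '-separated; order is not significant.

Per-node cardinality:
  T → 4
  σ[c<4](T) → 2
  σ[x='p'](σ[c<4](T)) → 1

== RESULT ==
c | x | b
3 | p | 9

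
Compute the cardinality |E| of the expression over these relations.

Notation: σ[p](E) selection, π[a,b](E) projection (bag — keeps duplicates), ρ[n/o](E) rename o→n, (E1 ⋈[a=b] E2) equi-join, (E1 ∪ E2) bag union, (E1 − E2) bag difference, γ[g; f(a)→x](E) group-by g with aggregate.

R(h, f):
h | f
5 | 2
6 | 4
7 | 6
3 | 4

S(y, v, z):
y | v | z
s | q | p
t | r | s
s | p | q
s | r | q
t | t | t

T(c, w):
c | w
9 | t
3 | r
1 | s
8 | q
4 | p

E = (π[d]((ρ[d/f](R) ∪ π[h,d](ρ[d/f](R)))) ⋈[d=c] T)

Subexpression sizes:
  R → 4
  ρ[d/f](R) → 4
  R → 4
  ρ[d/f](R) → 4
  π[h,d](ρ[d/f](R)) → 4
  (ρ[d/f](R) ∪ π[h,d](ρ[d/f](R))) → 8
  π[d]((ρ[d/f](R) ∪ π[h,d](ρ[d/f](R)))) → 8
  T → 5
  (π[d]((ρ[d/f](R) ∪ π[h,d](ρ[d/f](R)))) ⋈[d=c] T) → 4

|E| = 4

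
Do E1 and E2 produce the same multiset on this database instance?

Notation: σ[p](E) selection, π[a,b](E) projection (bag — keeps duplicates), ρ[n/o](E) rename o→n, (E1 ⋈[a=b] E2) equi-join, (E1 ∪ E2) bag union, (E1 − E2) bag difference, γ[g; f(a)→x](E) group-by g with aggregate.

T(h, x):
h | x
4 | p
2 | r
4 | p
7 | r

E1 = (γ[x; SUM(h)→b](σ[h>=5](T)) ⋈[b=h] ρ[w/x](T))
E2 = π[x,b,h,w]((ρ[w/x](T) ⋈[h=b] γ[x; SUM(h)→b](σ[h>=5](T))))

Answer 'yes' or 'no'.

E1 row counts bottom-up:
  T → 4
  σ[h>=5](T) → 1
  γ[x; SUM(h)→b](σ[h>=5](T)) → 1
  T → 4
  ρ[w/x](T) → 4
  (γ[x; SUM(h)→b](σ[h>=5](T)) ⋈[b=h] ρ[w/x](T)) → 1
E2 row counts bottom-up:
  T → 4
  ρ[w/x](T) → 4
  T → 4
  σ[h>=5](T) → 1
  γ[x; SUM(h)→b](σ[h>=5](T)) → 1
  (ρ[w/x](T) ⋈[h=b] γ[x; SUM(h)→b](σ[h>=5](T))) → 1
  π[x,b,h,w]((ρ[w/x](T) ⋈[h=b] γ[x; SUM(h)→b](σ[h>=5](T)))) → 1

E1 and E2 produce the same multiset:
x | b | h | w
r | 7 | 7 | r

yes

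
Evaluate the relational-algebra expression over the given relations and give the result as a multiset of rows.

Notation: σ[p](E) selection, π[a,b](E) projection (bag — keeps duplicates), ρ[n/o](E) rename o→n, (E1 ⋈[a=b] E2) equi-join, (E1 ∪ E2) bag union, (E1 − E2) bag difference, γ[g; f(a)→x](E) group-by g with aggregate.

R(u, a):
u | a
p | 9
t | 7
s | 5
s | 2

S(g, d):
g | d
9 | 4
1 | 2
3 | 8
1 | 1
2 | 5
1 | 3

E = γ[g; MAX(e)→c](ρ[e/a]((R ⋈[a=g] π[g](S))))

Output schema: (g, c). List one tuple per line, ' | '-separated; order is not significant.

Stepwise |·|:
  R → 4
  S → 6
  π[g](S) → 6
  (R ⋈[a=g] π[g](S)) → 2
  ρ[e/a]((R ⋈[a=g] π[g](S))) → 2
  γ[g; MAX(e)→c](ρ[e/a]((R ⋈[a=g] π[g](S)))) → 2

== RESULT ==
g | c
2 | 2
9 | 9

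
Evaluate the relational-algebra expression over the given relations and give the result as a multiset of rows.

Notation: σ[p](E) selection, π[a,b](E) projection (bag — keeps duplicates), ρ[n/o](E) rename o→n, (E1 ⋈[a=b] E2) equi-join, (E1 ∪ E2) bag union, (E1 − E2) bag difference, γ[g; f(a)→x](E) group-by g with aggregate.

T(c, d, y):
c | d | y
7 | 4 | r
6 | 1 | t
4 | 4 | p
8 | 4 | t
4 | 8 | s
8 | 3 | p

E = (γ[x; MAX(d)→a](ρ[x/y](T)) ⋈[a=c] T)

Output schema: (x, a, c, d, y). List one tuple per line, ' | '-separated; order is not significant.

Row counts bottom-up:
  T → 6
  ρ[x/y](T) → 6
  γ[x; MAX(d)→a](ρ[x/y](T)) → 4
  T → 6
  (γ[x; MAX(d)→a](ρ[x/y](T)) ⋈[a=c] T) → 8

== RESULT ==
x | a | c | d | y
p | 4 | 4 | 4 | p
p | 4 | 4 | 8 | s
r | 4 | 4 | 4 | p
r | 4 | 4 | 8 | s
s | 8 | 8 | 3 | p
s | 8 | 8 | 4 | t
t | 4 | 4 | 4 | p
t | 4 | 4 | 8 | s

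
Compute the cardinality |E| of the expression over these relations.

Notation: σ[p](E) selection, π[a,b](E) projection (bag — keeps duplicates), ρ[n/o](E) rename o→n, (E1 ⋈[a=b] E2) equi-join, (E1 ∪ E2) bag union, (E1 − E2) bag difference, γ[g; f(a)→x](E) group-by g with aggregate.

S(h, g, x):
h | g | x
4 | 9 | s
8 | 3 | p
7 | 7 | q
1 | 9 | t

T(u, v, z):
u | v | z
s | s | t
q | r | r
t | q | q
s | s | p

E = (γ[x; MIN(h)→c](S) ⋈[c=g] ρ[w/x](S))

Stepwise |·|:
  S → 4
  γ[x; MIN(h)→c](S) → 4
  S → 4
  ρ[w/x](S) → 4
  (γ[x; MIN(h)→c](S) ⋈[c=g] ρ[w/x](S)) → 1

|E| = 1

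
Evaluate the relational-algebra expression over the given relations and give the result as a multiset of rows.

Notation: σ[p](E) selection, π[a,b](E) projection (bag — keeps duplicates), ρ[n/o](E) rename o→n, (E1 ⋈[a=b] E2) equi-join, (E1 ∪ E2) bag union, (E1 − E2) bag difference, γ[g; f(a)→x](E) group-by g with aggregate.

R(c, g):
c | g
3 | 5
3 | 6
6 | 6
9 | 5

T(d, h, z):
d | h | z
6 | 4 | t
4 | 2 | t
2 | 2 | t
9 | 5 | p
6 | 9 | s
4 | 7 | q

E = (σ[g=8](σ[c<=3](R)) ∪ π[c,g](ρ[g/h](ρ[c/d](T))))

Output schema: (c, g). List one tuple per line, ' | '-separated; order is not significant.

Row counts bottom-up:
  R → 4
  σ[c<=3](R) → 2
  σ[g=8](σ[c<=3](R)) → 0
  T → 6
  ρ[c/d](T) → 6
  ρ[g/h](ρ[c/d](T)) → 6
  π[c,g](ρ[g/h](ρ[c/d](T))) → 6
  (σ[g=8](σ[c<=3](R)) ∪ π[c,g](ρ[g/h](ρ[c/d](T)))) → 6

== RESULT ==
c | g
2 | 2
4 | 2
4 | 7
6 | 4
6 | 9
9 | 5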